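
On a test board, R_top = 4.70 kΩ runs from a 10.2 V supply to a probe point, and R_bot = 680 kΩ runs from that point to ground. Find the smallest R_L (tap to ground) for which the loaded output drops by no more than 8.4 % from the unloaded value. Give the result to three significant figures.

R_L(min) ≈ 50.9 kΩ

Output resistance R_th = R_top‖R_bot = (4.70 × 680)/684.7 = 4.668 kΩ.
The fractional drop is R_th/(R_th + R_L); requiring this ≤ 0.0840 gives R_L ≥ R_th(1/0.0840 − 1) = 4.668 × 10.90 = 50.9 kΩ.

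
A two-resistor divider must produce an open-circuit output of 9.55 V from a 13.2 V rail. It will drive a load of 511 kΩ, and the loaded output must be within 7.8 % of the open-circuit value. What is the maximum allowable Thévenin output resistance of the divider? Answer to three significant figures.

R_th ≤ 43.2 kΩ

Loading drop = R_th/(R_th + R_L) ≤ 0.0780, so R_th ≤ R_L · ε/(1−ε) = 511 kΩ × 0.0780/0.9220 = 43.2 kΩ.
(Any R1, R2 with R2/(R1+R2) = 0.723 and R1‖R2 ≤ 43.2 kΩ will meet the spec.)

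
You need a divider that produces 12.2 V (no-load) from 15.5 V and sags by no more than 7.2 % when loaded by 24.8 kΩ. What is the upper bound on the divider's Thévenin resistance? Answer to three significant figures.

Loading drop = R_th/(R_th + R_L) ≤ 0.0720, so R_th ≤ R_L · ε/(1−ε) = 24.8 kΩ × 0.0720/0.9280 = 1.92 kΩ.
(Any R1, R2 with R2/(R1+R2) = 0.787 and R1‖R2 ≤ 1.92 kΩ will meet the spec.)

R_th ≤ 1.92 kΩ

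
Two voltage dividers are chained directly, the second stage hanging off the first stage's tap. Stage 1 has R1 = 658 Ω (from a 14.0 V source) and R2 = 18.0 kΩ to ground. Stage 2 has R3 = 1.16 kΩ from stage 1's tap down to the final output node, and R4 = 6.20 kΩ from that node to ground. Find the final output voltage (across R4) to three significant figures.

Stage 2 presents R3+R4 = 7360 Ω as a load on stage 1's tap.
Stage 1's lower leg becomes R2‖(R3+R4) = 5224 Ω, so V_mid = 14.0 × 5224/5882 = 12.43 V.
Stage 2 is itself unloaded: V_out = V_mid × R4/(R3+R4) = 12.43 × 6200/7360 = 10.5 V.

V_out ≈ 10.5 V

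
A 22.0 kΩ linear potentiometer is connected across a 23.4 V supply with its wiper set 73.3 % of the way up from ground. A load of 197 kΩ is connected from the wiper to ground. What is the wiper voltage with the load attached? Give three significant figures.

V ≈ 16.8 V

The wiper splits the pot into (1−α)R = 5.874 kΩ above and αR = 16.13 kΩ below.
Lower section ‖ load = 14.91 kΩ.
V_wiper = 23.4 × 14.91/(5.874 + 14.91) = 16.8 V.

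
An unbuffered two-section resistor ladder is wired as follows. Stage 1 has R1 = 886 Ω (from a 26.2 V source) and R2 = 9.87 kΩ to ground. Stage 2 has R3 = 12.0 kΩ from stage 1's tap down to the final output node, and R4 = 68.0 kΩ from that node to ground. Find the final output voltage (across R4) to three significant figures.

V_out ≈ 20.2 V

Stage 2 presents R3+R4 = 80000 Ω as a load on stage 1's tap.
Stage 1's lower leg becomes R2‖(R3+R4) = 8786 Ω, so V_mid = 26.2 × 8786/9672 = 23.80 V.
Stage 2 is itself unloaded: V_out = V_mid × R4/(R3+R4) = 23.80 × 68000/80000 = 20.2 V.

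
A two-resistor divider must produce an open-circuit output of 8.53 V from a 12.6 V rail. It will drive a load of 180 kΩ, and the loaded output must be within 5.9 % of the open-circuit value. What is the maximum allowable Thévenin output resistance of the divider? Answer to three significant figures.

Loading drop = R_th/(R_th + R_L) ≤ 0.0590, so R_th ≤ R_L · ε/(1−ε) = 180 kΩ × 0.0590/0.9410 = 11.3 kΩ.

R_th ≤ 11.3 kΩ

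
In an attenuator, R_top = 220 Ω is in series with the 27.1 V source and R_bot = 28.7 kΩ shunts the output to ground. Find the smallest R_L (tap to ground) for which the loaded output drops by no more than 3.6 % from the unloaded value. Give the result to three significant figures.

R_L(min) ≈ 5.85 kΩ

Output resistance R_th = R_top‖R_bot = (220 × 28700)/28920 = 218.3 Ω.
The fractional drop is R_th/(R_th + R_L); requiring this ≤ 0.0360 gives R_L ≥ R_th(1/0.0360 − 1) = 218.3 × 26.78 = 5.85 kΩ.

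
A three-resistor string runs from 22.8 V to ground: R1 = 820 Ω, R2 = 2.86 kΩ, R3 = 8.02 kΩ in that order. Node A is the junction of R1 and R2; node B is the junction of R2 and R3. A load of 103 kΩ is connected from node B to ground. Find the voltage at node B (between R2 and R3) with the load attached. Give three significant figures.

V ≈ 15.3 V

At node B, R3 is in parallel with the load: R3‖R_L = 7441 Ω.
Below node A the resistance is R2 + (R3‖R_L) = 10300 Ω, so V_A = 22.8 × 10300/11120 = 21.12 V.
Then V_B = V_A × (R3‖R_L)/(R2 + R3‖R_L) = 21.12 × 7441/10300 = 15.3 V.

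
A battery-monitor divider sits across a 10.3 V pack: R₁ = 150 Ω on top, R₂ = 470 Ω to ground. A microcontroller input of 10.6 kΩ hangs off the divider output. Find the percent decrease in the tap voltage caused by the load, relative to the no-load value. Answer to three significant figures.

1.06 %

The divider's output (Thévenin) resistance is R₁‖R₂ = 113.7 Ω.
Fractional drop under load = R_th/(R_th + R_L) = 113.7 / (113.7 + 10600) = 0.01061.
So the output falls by 1.06 %.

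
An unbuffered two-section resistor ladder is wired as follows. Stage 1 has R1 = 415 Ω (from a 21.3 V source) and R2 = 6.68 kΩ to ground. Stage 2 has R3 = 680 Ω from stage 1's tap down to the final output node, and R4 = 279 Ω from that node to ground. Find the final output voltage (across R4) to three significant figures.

Stage 2 presents R3+R4 = 959.0 Ω as a load on stage 1's tap.
Stage 1's lower leg becomes R2‖(R3+R4) = 838.6 Ω, so V_mid = 21.3 × 838.6/1254 = 14.25 V.
Stage 2 is itself unloaded: V_out = V_mid × R4/(R3+R4) = 14.25 × 279/959.0 = 4.15 V.

V_out ≈ 4.15 V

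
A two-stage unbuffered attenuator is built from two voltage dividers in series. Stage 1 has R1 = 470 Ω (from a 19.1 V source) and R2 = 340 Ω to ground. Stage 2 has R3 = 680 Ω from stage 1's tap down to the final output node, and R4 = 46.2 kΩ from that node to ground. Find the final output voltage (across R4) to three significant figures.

Stage 2 presents R3+R4 = 46880 Ω as a load on stage 1's tap.
Stage 1's lower leg becomes R2‖(R3+R4) = 337.6 Ω, so V_mid = 19.1 × 337.6/807.6 = 7.984 V.
Stage 2 is itself unloaded: V_out = V_mid × R4/(R3+R4) = 7.984 × 46200/46880 = 7.87 V.

V_out ≈ 7.87 V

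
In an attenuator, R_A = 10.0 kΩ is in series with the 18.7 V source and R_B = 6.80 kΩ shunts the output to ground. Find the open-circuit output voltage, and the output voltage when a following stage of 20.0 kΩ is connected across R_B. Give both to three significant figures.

Unloaded: 7.57 V; loaded: 6.30 V

Open-circuit: V = 18.7 × 6.80/(10.0 + 6.80) = 7.57 V.
With the load, R_B becomes R_B‖R_L = 5.075 kΩ, so V = 18.7 × 5.075/15.07 = 6.30 V.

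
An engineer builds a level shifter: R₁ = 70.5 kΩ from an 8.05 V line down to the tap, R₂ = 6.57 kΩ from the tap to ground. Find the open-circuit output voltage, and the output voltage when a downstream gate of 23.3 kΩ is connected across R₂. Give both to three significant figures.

Unloaded: 0.686 V; loaded: 0.546 V

Open-circuit: V = 8.05 × 6.57/(70.5 + 6.57) = 0.686 V.
With the load, R₂ becomes R₂‖R_L = 5.125 kΩ, so V = 8.05 × 5.125/75.62 = 0.546 V.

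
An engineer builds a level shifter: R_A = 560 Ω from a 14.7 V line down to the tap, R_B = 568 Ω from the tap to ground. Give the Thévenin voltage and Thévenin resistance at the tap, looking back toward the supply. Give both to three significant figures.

V_th is the open-circuit tap voltage: 14.7 × 568/(560 + 568) = 7.40 V.
With the supply zeroed, R_A and R_B appear in parallel from the tap: R_th = R_A‖R_B = (560 × 568)/1128 = 282 Ω.

V_th = 7.40 V, R_th = 282 Ω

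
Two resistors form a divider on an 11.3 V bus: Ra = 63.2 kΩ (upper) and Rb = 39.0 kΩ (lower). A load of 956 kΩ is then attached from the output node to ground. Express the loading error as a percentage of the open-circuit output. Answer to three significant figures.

2.46 %

The divider's output (Thévenin) resistance is Ra‖Rb = 24.12 kΩ.
Fractional drop under load = R_th/(R_th + R_L) = 24.12 / (24.12 + 956) = 0.02461.
So the output falls by 2.46 %.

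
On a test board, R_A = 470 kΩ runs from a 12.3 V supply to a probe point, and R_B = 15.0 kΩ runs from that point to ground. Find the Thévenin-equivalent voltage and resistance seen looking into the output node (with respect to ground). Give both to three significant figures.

V_th is the open-circuit tap voltage: 12.3 × 15.0/(470 + 15.0) = 0.380 V.
With the supply zeroed, R_A and R_B appear in parallel from the tap: R_th = R_A‖R_B = (470 × 15.0)/485.0 = 14.5 kΩ.

V_th = 0.380 V, R_th = 14.5 kΩ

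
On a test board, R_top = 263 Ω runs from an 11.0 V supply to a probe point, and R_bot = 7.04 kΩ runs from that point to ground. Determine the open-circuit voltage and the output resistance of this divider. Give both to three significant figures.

V_th = 10.6 V, R_th = 254 Ω

V_th is the open-circuit tap voltage: 11.0 × 7040/(263 + 7040) = 10.6 V.
With the supply zeroed, R_top and R_bot appear in parallel from the tap: R_th = R_top‖R_bot = (263 × 7040)/7303 = 254 Ω.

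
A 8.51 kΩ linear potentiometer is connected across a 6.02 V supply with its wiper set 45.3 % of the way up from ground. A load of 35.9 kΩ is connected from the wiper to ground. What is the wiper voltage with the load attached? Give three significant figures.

The wiper splits the pot into (1−α)R = 4.655 kΩ above and αR = 3.855 kΩ below.
Lower section ‖ load = 3.481 kΩ.
V_wiper = 6.02 × 3.481/(4.655 + 3.481) = 2.58 V.

V ≈ 2.58 V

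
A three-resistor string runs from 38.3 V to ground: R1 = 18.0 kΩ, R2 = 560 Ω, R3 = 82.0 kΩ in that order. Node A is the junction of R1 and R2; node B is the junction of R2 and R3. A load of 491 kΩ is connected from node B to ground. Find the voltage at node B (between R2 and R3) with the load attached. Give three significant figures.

At node B, R3 is in parallel with the load: R3‖R_L = 70270 Ω.
Below node A the resistance is R2 + (R3‖R_L) = 70830 Ω, so V_A = 38.3 × 70830/88830 = 30.54 V.
Then V_B = V_A × (R3‖R_L)/(R2 + R3‖R_L) = 30.54 × 70270/70830 = 30.3 V.

V ≈ 30.3 V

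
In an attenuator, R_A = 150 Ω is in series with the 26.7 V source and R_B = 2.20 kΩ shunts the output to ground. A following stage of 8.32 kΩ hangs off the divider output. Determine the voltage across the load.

V_out ≈ 24.6 V

The load sits in parallel with R_B: R_B‖R_L = (2200 × 8320) / (2200 + 8320) = 1740 Ω.
V_out = 26.7 × 1740 / (150 + 1740) = 26.7 × 1740/1890 = 24.6 V.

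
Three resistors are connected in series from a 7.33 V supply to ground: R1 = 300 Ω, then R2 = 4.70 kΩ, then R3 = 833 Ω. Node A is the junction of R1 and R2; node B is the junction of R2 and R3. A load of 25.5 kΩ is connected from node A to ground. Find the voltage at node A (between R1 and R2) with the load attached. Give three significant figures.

Below node A the series string R2+R3 = 5533 Ω sits in parallel with the 25500 Ω load: 4546 Ω.
V_A = 7.33 × 4546/(300 + 4546) = 6.88 V.

V ≈ 6.88 V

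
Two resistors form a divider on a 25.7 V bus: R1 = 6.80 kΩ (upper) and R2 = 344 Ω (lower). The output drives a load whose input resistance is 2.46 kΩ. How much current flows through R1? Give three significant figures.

I ≈ 3.62 mA

R2‖R_L = 301.8 Ω, so the source sees R1 + R2‖R_L = 7102 Ω.
I = 25.7 V / 7102 Ω = 3.62 mA.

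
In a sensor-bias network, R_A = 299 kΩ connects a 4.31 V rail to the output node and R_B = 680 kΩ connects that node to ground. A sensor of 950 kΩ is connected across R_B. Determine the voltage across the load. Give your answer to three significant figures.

V_out ≈ 2.46 V

The load sits in parallel with R_B: R_B‖R_L = (680 × 950) / (680 + 950) = 396.3 kΩ.
V_out = 4.31 × 396.3 / (299 + 396.3) = 4.31 × 396.3/695.3 = 2.46 V.
(Unloaded it would have been 2.99 V.)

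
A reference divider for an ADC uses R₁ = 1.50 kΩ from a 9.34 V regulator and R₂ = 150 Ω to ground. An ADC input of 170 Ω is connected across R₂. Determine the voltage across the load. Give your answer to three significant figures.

The load sits in parallel with R₂: R₂‖R_L = (150 × 170) / (150 + 170) = 79.69 Ω.
V_out = 9.34 × 79.69 / (1500 + 79.69) = 9.34 × 79.69/1580 = 0.471 V.

V_out ≈ 0.471 V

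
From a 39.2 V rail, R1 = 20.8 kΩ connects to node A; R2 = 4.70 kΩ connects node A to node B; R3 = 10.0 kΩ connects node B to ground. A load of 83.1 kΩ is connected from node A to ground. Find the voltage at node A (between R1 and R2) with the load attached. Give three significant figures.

V ≈ 14.7 V

Below node A the series string R2+R3 = 14.70 kΩ sits in parallel with the 83.1 kΩ load: 12.49 kΩ.
V_A = 39.2 × 12.49/(20.8 + 12.49) = 14.7 V.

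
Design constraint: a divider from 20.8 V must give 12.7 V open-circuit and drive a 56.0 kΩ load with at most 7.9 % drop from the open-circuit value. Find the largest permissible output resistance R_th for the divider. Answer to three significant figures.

Loading drop = R_th/(R_th + R_L) ≤ 0.0790, so R_th ≤ R_L · ε/(1−ε) = 56.0 kΩ × 0.0790/0.9210 = 4.80 kΩ.
(Any R1, R2 with R2/(R1+R2) = 0.611 and R1‖R2 ≤ 4.80 kΩ will meet the spec.)

R_th ≤ 4.80 kΩ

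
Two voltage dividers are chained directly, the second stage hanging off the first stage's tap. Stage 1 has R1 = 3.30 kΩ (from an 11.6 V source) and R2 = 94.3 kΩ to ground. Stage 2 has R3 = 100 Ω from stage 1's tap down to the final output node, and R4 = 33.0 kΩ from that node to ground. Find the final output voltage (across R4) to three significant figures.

Stage 2 presents R3+R4 = 33100 Ω as a load on stage 1's tap.
Stage 1's lower leg becomes R2‖(R3+R4) = 24500 Ω, so V_mid = 11.6 × 24500/27800 = 10.22 V.
Stage 2 is itself unloaded: V_out = V_mid × R4/(R3+R4) = 10.22 × 33000/33100 = 10.2 V.

V_out ≈ 10.2 V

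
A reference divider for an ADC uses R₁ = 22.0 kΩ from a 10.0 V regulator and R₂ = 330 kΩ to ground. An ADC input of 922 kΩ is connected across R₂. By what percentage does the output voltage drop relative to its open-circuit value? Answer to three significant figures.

The divider's output (Thévenin) resistance is R₁‖R₂ = 20.62 kΩ.
Fractional drop under load = R_th/(R_th + R_L) = 20.62 / (20.62 + 922) = 0.02188.
So the output falls by 2.19 %.

2.19 %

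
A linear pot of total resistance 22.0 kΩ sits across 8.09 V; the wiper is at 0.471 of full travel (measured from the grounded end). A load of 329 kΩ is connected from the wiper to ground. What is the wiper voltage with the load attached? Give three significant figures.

V ≈ 3.75 V

The wiper splits the pot into (1−α)R = 11.64 kΩ above and αR = 10.36 kΩ below.
Lower section ‖ load = 10.05 kΩ.
V_wiper = 8.09 × 10.05/(11.64 + 10.05) = 3.75 V.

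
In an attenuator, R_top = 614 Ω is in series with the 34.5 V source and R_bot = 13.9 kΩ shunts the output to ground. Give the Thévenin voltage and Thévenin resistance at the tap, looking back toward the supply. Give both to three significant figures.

V_th = 33.0 V, R_th = 588 Ω

V_th is the open-circuit tap voltage: 34.5 × 13900/(614 + 13900) = 33.0 V.
With the supply zeroed, R_top and R_bot appear in parallel from the tap: R_th = R_top‖R_bot = (614 × 13900)/14510 = 588 Ω.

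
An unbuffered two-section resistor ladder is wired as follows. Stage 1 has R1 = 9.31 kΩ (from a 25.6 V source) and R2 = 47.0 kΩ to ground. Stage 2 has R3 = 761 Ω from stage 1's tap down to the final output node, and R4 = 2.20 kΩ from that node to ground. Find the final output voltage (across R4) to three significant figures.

V_out ≈ 4.38 V

Stage 2 presents R3+R4 = 2961 Ω as a load on stage 1's tap.
Stage 1's lower leg becomes R2‖(R3+R4) = 2786 Ω, so V_mid = 25.6 × 2786/12100 = 5.896 V.
Stage 2 is itself unloaded: V_out = V_mid × R4/(R3+R4) = 5.896 × 2200/2961 = 4.38 V.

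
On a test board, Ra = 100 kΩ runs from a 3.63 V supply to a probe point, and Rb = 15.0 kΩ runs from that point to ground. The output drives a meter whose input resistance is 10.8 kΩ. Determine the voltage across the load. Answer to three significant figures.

The load sits in parallel with Rb: Rb‖R_L = (15.0 × 10.8) / (15.0 + 10.8) = 6.279 kΩ.
V_out = 3.63 × 6.279 / (100 + 6.279) = 3.63 × 6.279/106.3 = 0.214 V.
(Unloaded it would have been 0.473 V.)

V_out ≈ 0.214 V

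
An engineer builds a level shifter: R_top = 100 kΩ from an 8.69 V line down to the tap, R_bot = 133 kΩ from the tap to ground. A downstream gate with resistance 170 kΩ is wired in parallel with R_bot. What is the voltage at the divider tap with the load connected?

V_out ≈ 3.71 V

The load sits in parallel with R_bot: R_bot‖R_L = (133 × 170) / (133 + 170) = 74.62 kΩ.
V_out = 8.69 × 74.62 / (100 + 74.62) = 8.69 × 74.62/174.6 = 3.71 V.
(Unloaded it would have been 4.96 V.)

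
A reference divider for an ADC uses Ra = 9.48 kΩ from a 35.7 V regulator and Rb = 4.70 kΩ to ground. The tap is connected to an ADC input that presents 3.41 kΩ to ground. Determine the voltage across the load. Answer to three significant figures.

The load sits in parallel with Rb: Rb‖R_L = (4.70 × 3.41) / (4.70 + 3.41) = 1.976 kΩ.
V_out = 35.7 × 1.976 / (9.48 + 1.976) = 35.7 × 1.976/11.46 = 6.16 V.

V_out ≈ 6.16 V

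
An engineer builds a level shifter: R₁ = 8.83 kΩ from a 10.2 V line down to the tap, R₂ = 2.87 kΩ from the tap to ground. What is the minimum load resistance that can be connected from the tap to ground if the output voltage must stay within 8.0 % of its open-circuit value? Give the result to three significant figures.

Output resistance R_th = R₁‖R₂ = (8.83 × 2.87)/11.70 = 2.166 kΩ.
The fractional drop is R_th/(R_th + R_L); requiring this ≤ 0.0800 gives R_L ≥ R_th(1/0.0800 − 1) = 2.166 × 11.50 = 24.9 kΩ.

R_L(min) ≈ 24.9 kΩ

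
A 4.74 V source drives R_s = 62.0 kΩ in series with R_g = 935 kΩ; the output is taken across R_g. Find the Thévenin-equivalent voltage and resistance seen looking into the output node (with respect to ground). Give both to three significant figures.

V_th is the open-circuit tap voltage: 4.74 × 935/(62.0 + 935) = 4.45 V.
With the supply zeroed, R_s and R_g appear in parallel from the tap: R_th = R_s‖R_g = (62.0 × 935)/997.0 = 58.1 kΩ.

V_th = 4.45 V, R_th = 58.1 kΩ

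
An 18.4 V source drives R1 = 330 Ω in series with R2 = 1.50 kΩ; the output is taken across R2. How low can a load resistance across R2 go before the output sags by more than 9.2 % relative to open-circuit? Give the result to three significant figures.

Output resistance R_th = R1‖R2 = (330 × 1500)/1830 = 270.5 Ω.
The fractional drop is R_th/(R_th + R_L); requiring this ≤ 0.0920 gives R_L ≥ R_th(1/0.0920 − 1) = 270.5 × 9.870 = 2.67 kΩ.

R_L(min) ≈ 2.67 kΩ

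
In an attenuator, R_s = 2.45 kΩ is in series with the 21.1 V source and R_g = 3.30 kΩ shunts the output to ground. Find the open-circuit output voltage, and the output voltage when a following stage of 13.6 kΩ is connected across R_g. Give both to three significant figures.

Unloaded: 12.1 V; loaded: 11.0 V

Open-circuit: V = 21.1 × 3.30/(2.45 + 3.30) = 12.1 V.
With the load, R_g becomes R_g‖R_L = 2.656 kΩ, so V = 21.1 × 2.656/5.106 = 11.0 V.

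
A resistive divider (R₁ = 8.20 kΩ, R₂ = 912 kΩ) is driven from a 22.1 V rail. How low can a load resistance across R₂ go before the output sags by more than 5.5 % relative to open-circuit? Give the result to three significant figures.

Output resistance R_th = R₁‖R₂ = (8.20 × 912)/920.2 = 8.127 kΩ.
The fractional drop is R_th/(R_th + R_L); requiring this ≤ 0.0550 gives R_L ≥ R_th(1/0.0550 − 1) = 8.127 × 17.18 = 140 kΩ.

R_L(min) ≈ 140 kΩ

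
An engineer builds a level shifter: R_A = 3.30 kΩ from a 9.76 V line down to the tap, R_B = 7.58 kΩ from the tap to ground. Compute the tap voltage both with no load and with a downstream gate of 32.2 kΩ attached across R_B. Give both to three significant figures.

Open-circuit: V = 9.76 × 7.58/(3.30 + 7.58) = 6.80 V.
With the load, R_B becomes R_B‖R_L = 6.136 kΩ, so V = 9.76 × 6.136/9.436 = 6.35 V.

Unloaded: 6.80 V; loaded: 6.35 V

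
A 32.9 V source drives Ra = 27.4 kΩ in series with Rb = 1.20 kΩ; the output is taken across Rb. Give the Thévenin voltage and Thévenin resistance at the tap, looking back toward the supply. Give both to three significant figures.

V_th is the open-circuit tap voltage: 32.9 × 1.20/(27.4 + 1.20) = 1.38 V.
With the supply zeroed, Ra and Rb appear in parallel from the tap: R_th = Ra‖Rb = (27.4 × 1.20)/28.60 = 1.15 kΩ.

V_th = 1.38 V, R_th = 1.15 kΩ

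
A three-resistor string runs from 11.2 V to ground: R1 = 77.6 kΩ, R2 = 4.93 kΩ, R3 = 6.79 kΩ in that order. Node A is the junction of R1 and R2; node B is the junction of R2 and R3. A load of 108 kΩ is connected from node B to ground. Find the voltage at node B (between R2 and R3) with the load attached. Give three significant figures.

V ≈ 0.805 V

At node B, R3 is in parallel with the load: R3‖R_L = 6.388 kΩ.
Below node A the resistance is R2 + (R3‖R_L) = 11.32 kΩ, so V_A = 11.2 × 11.32/88.92 = 1.426 V.
Then V_B = V_A × (R3‖R_L)/(R2 + R3‖R_L) = 1.426 × 6.388/11.32 = 0.805 V.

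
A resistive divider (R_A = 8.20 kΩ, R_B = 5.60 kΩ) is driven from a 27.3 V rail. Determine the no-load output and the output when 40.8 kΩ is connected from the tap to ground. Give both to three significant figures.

Open-circuit: V = 27.3 × 5.60/(8.20 + 5.60) = 11.1 V.
With the load, R_B becomes R_B‖R_L = 4.924 kΩ, so V = 27.3 × 4.924/13.12 = 10.2 V.

Unloaded: 11.1 V; loaded: 10.2 V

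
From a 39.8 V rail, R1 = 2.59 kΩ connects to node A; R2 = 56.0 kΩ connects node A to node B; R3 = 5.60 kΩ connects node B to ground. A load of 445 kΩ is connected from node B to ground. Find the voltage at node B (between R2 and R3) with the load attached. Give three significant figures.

V ≈ 3.43 V

At node B, R3 is in parallel with the load: R3‖R_L = 5.530 kΩ.
Below node A the resistance is R2 + (R3‖R_L) = 61.53 kΩ, so V_A = 39.8 × 61.53/64.12 = 38.19 V.
Then V_B = V_A × (R3‖R_L)/(R2 + R3‖R_L) = 38.19 × 5.530/61.53 = 3.43 V.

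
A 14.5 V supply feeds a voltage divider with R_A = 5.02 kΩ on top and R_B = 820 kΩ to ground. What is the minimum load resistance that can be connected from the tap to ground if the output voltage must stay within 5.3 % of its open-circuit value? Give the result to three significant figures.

Output resistance R_th = R_A‖R_B = (5.02 × 820)/825.0 = 4.989 kΩ.
The fractional drop is R_th/(R_th + R_L); requiring this ≤ 0.0530 gives R_L ≥ R_th(1/0.0530 − 1) = 4.989 × 17.87 = 89.2 kΩ.

R_L(min) ≈ 89.2 kΩ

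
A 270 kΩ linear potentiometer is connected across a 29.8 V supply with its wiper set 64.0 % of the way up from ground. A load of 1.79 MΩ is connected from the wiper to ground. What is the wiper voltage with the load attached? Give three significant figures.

V ≈ 18.4 V

The wiper splits the pot into (1−α)R = 97.20 kΩ above and αR = 172.8 kΩ below.
Lower section ‖ load = 157.6 kΩ.
V_wiper = 29.8 × 157.6/(97.20 + 157.6) = 18.4 V.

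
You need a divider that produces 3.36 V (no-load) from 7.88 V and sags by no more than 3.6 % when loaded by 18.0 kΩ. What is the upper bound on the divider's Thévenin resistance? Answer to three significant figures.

Loading drop = R_th/(R_th + R_L) ≤ 0.0360, so R_th ≤ R_L · ε/(1−ε) = 18.0 kΩ × 0.0360/0.9640 = 672 Ω.

R_th ≤ 672 Ω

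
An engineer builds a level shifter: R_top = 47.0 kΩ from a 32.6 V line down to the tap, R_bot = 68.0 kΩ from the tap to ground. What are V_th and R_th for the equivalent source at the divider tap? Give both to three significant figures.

V_th = 19.3 V, R_th = 27.8 kΩ

V_th is the open-circuit tap voltage: 32.6 × 68.0/(47.0 + 68.0) = 19.3 V.
With the supply zeroed, R_top and R_bot appear in parallel from the tap: R_th = R_top‖R_bot = (47.0 × 68.0)/115.0 = 27.8 kΩ.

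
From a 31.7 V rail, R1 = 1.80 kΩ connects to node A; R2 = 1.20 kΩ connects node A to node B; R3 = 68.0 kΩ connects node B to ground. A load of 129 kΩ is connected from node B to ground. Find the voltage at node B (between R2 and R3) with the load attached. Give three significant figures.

At node B, R3 is in parallel with the load: R3‖R_L = 44.53 kΩ.
Below node A the resistance is R2 + (R3‖R_L) = 45.73 kΩ, so V_A = 31.7 × 45.73/47.53 = 30.50 V.
Then V_B = V_A × (R3‖R_L)/(R2 + R3‖R_L) = 30.50 × 44.53/45.73 = 29.7 V.

V ≈ 29.7 V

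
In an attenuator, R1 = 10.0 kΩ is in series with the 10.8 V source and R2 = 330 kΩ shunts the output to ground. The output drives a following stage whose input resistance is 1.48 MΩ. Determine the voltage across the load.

The load sits in parallel with R2: R2‖R_L = (330 × 1480) / (330 + 1480) = 269.8 kΩ.
V_out = 10.8 × 269.8 / (10.0 + 269.8) = 10.8 × 269.8/279.8 = 10.4 V.
(Unloaded it would have been 10.5 V.)

V_out ≈ 10.4 V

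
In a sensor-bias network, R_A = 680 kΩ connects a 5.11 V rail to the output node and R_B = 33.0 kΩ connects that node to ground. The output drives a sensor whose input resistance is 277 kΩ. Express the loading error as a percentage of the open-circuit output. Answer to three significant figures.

The divider's output (Thévenin) resistance is R_A‖R_B = 31.47 kΩ.
Fractional drop under load = R_th/(R_th + R_L) = 31.47 / (31.47 + 277) = 0.1020.
So the output falls by 10.2 %.

10.2 %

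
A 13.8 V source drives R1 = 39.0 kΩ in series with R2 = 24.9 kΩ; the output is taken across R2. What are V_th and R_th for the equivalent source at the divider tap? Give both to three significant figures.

V_th is the open-circuit tap voltage: 13.8 × 24.9/(39.0 + 24.9) = 5.38 V.
With the supply zeroed, R1 and R2 appear in parallel from the tap: R_th = R1‖R2 = (39.0 × 24.9)/63.90 = 15.2 kΩ.

V_th = 5.38 V, R_th = 15.2 kΩ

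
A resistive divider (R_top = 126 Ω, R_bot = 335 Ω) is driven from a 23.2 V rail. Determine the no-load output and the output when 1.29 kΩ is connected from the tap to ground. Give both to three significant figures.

Open-circuit: V = 23.2 × 335/(126 + 335) = 16.9 V.
With the load, R_bot becomes R_bot‖R_L = 265.9 Ω, so V = 23.2 × 265.9/391.9 = 15.7 V.

Unloaded: 16.9 V; loaded: 15.7 V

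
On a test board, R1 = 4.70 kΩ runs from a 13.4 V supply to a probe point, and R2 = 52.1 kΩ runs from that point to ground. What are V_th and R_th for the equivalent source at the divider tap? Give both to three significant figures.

V_th is the open-circuit tap voltage: 13.4 × 52.1/(4.70 + 52.1) = 12.3 V.
With the supply zeroed, R1 and R2 appear in parallel from the tap: R_th = R1‖R2 = (4.70 × 52.1)/56.80 = 4.31 kΩ.

V_th = 12.3 V, R_th = 4.31 kΩ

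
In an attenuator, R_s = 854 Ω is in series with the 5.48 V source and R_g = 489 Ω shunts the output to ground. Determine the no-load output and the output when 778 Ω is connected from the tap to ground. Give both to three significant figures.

Open-circuit: V = 5.48 × 489/(854 + 489) = 2.00 V.
With the load, R_g becomes R_g‖R_L = 300.3 Ω, so V = 5.48 × 300.3/1154 = 1.43 V.

Unloaded: 2.00 V; loaded: 1.43 V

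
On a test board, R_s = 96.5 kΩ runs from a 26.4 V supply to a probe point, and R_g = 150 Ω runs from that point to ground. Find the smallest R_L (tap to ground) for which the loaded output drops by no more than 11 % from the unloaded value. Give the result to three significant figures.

Output resistance R_th = R_s‖R_g = (96500 × 150)/96650 = 149.8 Ω.
The fractional drop is R_th/(R_th + R_L); requiring this ≤ 0.110 gives R_L ≥ R_th(1/0.110 − 1) = 149.8 × 8.091 = 1.21 kΩ.

R_L(min) ≈ 1.21 kΩ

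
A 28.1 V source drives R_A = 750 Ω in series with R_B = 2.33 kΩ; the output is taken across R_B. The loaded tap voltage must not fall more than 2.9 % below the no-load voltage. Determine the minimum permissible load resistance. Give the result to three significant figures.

R_L(min) ≈ 19.0 kΩ

Output resistance R_th = R_A‖R_B = (750 × 2330)/3080 = 567.4 Ω.
The fractional drop is R_th/(R_th + R_L); requiring this ≤ 0.0290 gives R_L ≥ R_th(1/0.0290 − 1) = 567.4 × 33.48 = 19.0 kΩ.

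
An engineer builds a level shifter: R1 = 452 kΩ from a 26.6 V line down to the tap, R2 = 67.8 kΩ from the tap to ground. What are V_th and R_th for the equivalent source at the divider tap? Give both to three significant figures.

V_th is the open-circuit tap voltage: 26.6 × 67.8/(452 + 67.8) = 3.47 V.
With the supply zeroed, R1 and R2 appear in parallel from the tap: R_th = R1‖R2 = (452 × 67.8)/519.8 = 59.0 kΩ.

V_th = 3.47 V, R_th = 59.0 kΩ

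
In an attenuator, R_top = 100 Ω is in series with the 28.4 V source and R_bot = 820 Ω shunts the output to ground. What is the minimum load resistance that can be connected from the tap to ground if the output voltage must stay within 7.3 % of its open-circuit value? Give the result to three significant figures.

R_L(min) ≈ 1.13 kΩ

Output resistance R_th = R_top‖R_bot = (100 × 820)/920.0 = 89.13 Ω.
The fractional drop is R_th/(R_th + R_L); requiring this ≤ 0.0730 gives R_L ≥ R_th(1/0.0730 − 1) = 89.13 × 12.70 = 1.13 kΩ.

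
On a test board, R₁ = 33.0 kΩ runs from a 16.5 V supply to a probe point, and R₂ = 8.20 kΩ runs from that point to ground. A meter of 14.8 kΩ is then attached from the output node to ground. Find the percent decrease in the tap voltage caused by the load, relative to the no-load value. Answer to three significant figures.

The divider's output (Thévenin) resistance is R₁‖R₂ = 6.568 kΩ.
Fractional drop under load = R_th/(R_th + R_L) = 6.568 / (6.568 + 14.8) = 0.3074.
So the output falls by 30.7 %.

30.7 %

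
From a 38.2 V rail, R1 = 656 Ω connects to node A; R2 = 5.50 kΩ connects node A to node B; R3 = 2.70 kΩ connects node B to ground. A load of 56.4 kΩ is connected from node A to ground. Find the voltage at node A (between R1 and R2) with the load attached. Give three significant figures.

V ≈ 35.0 V

Below node A the series string R2+R3 = 8200 Ω sits in parallel with the 56400 Ω load: 7159 Ω.
V_A = 38.2 × 7159/(656 + 7159) = 35.0 V.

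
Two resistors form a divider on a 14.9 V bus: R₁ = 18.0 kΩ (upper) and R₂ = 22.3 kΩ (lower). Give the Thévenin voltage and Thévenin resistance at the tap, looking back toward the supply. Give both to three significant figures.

V_th is the open-circuit tap voltage: 14.9 × 22.3/(18.0 + 22.3) = 8.24 V.
With the supply zeroed, R₁ and R₂ appear in parallel from the tap: R_th = R₁‖R₂ = (18.0 × 22.3)/40.30 = 9.96 kΩ.

V_th = 8.24 V, R_th = 9.96 kΩ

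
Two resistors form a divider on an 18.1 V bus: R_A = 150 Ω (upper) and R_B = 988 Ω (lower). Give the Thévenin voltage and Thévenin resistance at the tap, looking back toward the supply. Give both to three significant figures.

V_th is the open-circuit tap voltage: 18.1 × 988/(150 + 988) = 15.7 V.
With the supply zeroed, R_A and R_B appear in parallel from the tap: R_th = R_A‖R_B = (150 × 988)/1138 = 130 Ω.

V_th = 15.7 V, R_th = 130 Ω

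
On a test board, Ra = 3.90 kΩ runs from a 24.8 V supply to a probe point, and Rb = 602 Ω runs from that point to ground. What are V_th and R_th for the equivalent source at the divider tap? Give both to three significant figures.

V_th = 3.32 V, R_th = 522 Ω

V_th is the open-circuit tap voltage: 24.8 × 602/(3900 + 602) = 3.32 V.
With the supply zeroed, Ra and Rb appear in parallel from the tap: R_th = Ra‖Rb = (3900 × 602)/4502 = 522 Ω.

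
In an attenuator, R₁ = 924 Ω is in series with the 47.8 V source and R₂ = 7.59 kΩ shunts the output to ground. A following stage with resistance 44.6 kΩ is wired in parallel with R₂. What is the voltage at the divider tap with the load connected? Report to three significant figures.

The load sits in parallel with R₂: R₂‖R_L = (7590 × 44600) / (7590 + 44600) = 6486 Ω.
V_out = 47.8 × 6486 / (924 + 6486) = 47.8 × 6486/7410 = 41.8 V.

V_out ≈ 41.8 V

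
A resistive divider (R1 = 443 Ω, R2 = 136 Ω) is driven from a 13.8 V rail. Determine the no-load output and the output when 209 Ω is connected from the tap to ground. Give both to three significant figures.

Open-circuit: V = 13.8 × 136/(443 + 136) = 3.24 V.
With the load, R2 becomes R2‖R_L = 82.39 Ω, so V = 13.8 × 82.39/525.4 = 2.16 V.

Unloaded: 3.24 V; loaded: 2.16 V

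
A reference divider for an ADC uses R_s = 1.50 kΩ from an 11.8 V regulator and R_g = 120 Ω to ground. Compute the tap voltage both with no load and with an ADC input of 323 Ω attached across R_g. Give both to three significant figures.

Unloaded: 0.874 V; loaded: 0.650 V

Open-circuit: V = 11.8 × 120/(1500 + 120) = 0.874 V.
With the load, R_g becomes R_g‖R_L = 87.49 Ω, so V = 11.8 × 87.49/1587 = 0.650 V.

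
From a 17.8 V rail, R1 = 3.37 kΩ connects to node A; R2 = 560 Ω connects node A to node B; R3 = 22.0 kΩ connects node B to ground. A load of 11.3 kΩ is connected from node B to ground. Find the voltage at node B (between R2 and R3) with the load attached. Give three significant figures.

V ≈ 11.7 V

At node B, R3 is in parallel with the load: R3‖R_L = 7465 Ω.
Below node A the resistance is R2 + (R3‖R_L) = 8025 Ω, so V_A = 17.8 × 8025/11400 = 12.54 V.
Then V_B = V_A × (R3‖R_L)/(R2 + R3‖R_L) = 12.54 × 7465/8025 = 11.7 V.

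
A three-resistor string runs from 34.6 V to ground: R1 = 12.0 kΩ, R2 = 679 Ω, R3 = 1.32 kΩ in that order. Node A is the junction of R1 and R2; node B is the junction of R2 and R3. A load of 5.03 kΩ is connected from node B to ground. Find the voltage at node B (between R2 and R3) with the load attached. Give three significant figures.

At node B, R3 is in parallel with the load: R3‖R_L = 1046 Ω.
Below node A the resistance is R2 + (R3‖R_L) = 1725 Ω, so V_A = 34.6 × 1725/13720 = 4.348 V.
Then V_B = V_A × (R3‖R_L)/(R2 + R3‖R_L) = 4.348 × 1046/1725 = 2.64 V.

V ≈ 2.64 V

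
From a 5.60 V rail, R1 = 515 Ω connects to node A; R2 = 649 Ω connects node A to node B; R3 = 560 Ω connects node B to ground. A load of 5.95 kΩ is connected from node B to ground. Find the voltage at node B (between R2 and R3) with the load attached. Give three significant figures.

At node B, R3 is in parallel with the load: R3‖R_L = 511.8 Ω.
Below node A the resistance is R2 + (R3‖R_L) = 1161 Ω, so V_A = 5.60 × 1161/1676 = 3.879 V.
Then V_B = V_A × (R3‖R_L)/(R2 + R3‖R_L) = 3.879 × 511.8/1161 = 1.71 V.

V ≈ 1.71 V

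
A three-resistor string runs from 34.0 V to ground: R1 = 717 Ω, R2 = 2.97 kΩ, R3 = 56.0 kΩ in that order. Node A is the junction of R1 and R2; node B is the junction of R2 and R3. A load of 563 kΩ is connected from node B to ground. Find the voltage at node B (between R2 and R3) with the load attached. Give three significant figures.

At node B, R3 is in parallel with the load: R3‖R_L = 50930 Ω.
Below node A the resistance is R2 + (R3‖R_L) = 53900 Ω, so V_A = 34.0 × 53900/54620 = 33.55 V.
Then V_B = V_A × (R3‖R_L)/(R2 + R3‖R_L) = 33.55 × 50930/53900 = 31.7 V.

V ≈ 31.7 V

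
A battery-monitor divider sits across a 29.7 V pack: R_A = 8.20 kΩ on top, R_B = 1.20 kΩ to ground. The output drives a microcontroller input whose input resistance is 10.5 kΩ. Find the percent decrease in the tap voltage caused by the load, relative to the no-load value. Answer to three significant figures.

Unloaded V = 29.7 × 1.20/9.400 = 3.7915 V.
Loaded: R_B‖R_L = 1.077 kΩ, giving V = 29.7 × 1.077/9.277 = 3.4478 V.
Drop = (3.7915 − 3.4478) / 3.7915 = 9.07 %.

9.07 %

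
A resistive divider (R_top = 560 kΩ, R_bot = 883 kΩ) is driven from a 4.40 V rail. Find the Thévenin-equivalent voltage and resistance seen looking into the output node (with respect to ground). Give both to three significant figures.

V_th = 2.69 V, R_th = 343 kΩ

V_th is the open-circuit tap voltage: 4.40 × 883/(560 + 883) = 2.69 V.
With the supply zeroed, R_top and R_bot appear in parallel from the tap: R_th = R_top‖R_bot = (560 × 883)/1443 = 343 kΩ.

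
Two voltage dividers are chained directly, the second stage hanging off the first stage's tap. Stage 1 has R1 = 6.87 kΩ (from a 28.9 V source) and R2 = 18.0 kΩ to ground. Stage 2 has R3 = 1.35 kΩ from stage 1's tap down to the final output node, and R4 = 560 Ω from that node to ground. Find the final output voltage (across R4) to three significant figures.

V_out ≈ 1.70 V

Stage 2 presents R3+R4 = 1910 Ω as a load on stage 1's tap.
Stage 1's lower leg becomes R2‖(R3+R4) = 1727 Ω, so V_mid = 28.9 × 1727/8597 = 5.805 V.
Stage 2 is itself unloaded: V_out = V_mid × R4/(R3+R4) = 5.805 × 560/1910 = 1.70 V.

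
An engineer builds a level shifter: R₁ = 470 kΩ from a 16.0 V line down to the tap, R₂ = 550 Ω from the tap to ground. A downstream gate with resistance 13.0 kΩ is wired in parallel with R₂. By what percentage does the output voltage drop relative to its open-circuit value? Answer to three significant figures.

The divider's output (Thévenin) resistance is R₁‖R₂ = 549.4 Ω.
Fractional drop under load = R_th/(R_th + R_L) = 549.4 / (549.4 + 13000) = 0.04054.
So the output falls by 4.05 %.

4.05 %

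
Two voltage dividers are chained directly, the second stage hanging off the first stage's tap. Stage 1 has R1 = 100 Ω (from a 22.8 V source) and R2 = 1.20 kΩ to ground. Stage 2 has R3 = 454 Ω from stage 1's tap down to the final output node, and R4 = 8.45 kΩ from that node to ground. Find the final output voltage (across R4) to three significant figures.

V_out ≈ 19.8 V

Stage 2 presents R3+R4 = 8904 Ω as a load on stage 1's tap.
Stage 1's lower leg becomes R2‖(R3+R4) = 1057 Ω, so V_mid = 22.8 × 1057/1157 = 20.83 V.
Stage 2 is itself unloaded: V_out = V_mid × R4/(R3+R4) = 20.83 × 8450/8904 = 19.8 V.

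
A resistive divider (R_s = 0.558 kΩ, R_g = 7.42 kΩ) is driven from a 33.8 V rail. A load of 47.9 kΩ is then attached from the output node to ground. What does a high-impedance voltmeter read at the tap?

V_out ≈ 31.1 V

The load sits in parallel with R_g: R_g‖R_L = (7420 × 47900) / (7420 + 47900) = 6425 Ω.
V_out = 33.8 × 6425 / (558 + 6425) = 33.8 × 6425/6983 = 31.1 V.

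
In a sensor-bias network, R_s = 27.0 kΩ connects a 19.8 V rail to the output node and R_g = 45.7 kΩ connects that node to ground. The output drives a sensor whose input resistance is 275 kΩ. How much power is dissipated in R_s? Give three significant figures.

Total resistance from the source is R_s + (R_g‖R_L) = 66.19 kΩ, so I = 19.8/66.19 kΩ = 0.2991 mA.
P = I²·R_s = (0.2991 mA)² × 27.0 kΩ = 2.42 mW.

P ≈ 2.42 mW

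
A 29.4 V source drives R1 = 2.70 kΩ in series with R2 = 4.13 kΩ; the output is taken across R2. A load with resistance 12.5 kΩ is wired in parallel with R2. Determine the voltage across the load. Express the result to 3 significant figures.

V_out ≈ 15.7 V

The load sits in parallel with R2: R2‖R_L = (4.13 × 12.5) / (4.13 + 12.5) = 3.104 kΩ.
V_out = 29.4 × 3.104 / (2.70 + 3.104) = 29.4 × 3.104/5.804 = 15.7 V.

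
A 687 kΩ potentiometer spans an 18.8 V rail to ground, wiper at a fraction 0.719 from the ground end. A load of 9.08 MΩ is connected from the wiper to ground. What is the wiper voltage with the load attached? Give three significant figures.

V ≈ 13.3 V

The wiper splits the pot into (1−α)R = 193.0 kΩ above and αR = 494.0 kΩ below.
Lower section ‖ load = 468.5 kΩ.
V_wiper = 18.8 × 468.5/(193.0 + 468.5) = 13.3 V.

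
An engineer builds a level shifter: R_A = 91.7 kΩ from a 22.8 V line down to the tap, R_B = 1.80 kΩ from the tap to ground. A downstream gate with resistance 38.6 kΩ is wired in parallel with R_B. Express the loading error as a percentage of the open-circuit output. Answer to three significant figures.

4.37 %

The divider's output (Thévenin) resistance is R_A‖R_B = 1.765 kΩ.
Fractional drop under load = R_th/(R_th + R_L) = 1.765 / (1.765 + 38.6) = 0.04373.
So the output falls by 4.37 %.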